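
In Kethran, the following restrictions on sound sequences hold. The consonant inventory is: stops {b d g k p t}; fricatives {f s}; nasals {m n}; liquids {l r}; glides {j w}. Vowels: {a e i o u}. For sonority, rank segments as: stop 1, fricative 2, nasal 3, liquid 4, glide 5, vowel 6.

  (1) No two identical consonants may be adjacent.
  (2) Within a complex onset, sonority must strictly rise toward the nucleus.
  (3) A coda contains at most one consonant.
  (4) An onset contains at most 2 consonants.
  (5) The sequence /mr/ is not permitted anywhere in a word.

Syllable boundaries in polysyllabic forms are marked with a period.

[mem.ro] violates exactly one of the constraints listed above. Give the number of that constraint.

5

[mem.ro]: contains banned sequence /mr/.
This is a violation of constraint 5: "The sequence /mr/ is not permitted anywhere in a word."
The remaining constraints (1, 2, 3, 4) are satisfied.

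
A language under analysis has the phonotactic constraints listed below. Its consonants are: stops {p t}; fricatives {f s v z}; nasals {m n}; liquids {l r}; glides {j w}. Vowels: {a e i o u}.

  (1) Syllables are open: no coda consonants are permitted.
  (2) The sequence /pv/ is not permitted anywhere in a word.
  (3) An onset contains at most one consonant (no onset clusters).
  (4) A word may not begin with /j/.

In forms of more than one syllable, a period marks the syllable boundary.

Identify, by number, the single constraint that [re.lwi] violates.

3

[re.lwi]: syllable 2 onset /lw/ has 2 consonants (> 1).
This is a violation of constraint 3: "An onset contains at most one consonant (no onset clusters)."
The remaining constraints (1, 2, 4) are satisfied.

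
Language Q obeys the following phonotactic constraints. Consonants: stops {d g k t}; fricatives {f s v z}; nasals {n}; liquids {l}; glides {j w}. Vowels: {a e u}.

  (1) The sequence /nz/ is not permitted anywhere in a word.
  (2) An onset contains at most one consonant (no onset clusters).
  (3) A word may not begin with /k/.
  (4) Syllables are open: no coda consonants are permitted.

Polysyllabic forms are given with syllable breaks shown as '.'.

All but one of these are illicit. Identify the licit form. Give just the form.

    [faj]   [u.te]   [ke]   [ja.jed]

[u.te]

[faj] — violates constraint 4: syllable 1 coda /j/ has 1 consonant (> 0) → illicit
[u.te] — σ1 onset /∅/, coda /∅/ ok; σ2 onset /t/, coda /∅/ ok → licit
[ke] — violates constraint 3: word begins with /k/ → illicit
[ja.jed] — violates constraint 4: syllable 2 coda /d/ has 1 consonant (> 0) → illicit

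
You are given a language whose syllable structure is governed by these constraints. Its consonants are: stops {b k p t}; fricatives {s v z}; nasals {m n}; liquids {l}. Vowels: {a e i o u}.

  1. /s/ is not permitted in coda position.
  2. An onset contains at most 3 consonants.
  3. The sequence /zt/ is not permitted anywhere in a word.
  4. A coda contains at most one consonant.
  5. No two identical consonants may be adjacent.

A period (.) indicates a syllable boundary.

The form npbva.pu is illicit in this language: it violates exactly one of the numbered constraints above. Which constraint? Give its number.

npbva.pu: syllable 1 onset /npbv/ has 4 consonants (> 3).
This is a violation of constraint 2: "An onset contains at most 3 consonants."
The remaining constraints (1, 3, 4, 5) are satisfied.

2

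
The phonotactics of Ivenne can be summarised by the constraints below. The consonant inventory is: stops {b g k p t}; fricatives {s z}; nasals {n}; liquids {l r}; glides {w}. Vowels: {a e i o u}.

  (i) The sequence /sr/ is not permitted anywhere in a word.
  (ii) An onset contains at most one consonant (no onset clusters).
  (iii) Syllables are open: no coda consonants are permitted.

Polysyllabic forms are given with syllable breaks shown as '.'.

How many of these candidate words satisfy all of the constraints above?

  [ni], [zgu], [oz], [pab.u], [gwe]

1

[ni] — σ1 onset /n/, coda /∅/ ok → licit
[zgu] — violates constraint (ii): syllable 1 onset /zg/ has 2 consonants (> 1) → illicit
[oz] — violates constraint (iii): syllable 1 coda /z/ has 1 consonant (> 0) → illicit
[pab.u] — violates constraint (iii): syllable 1 coda /b/ has 1 consonant (> 0) → illicit
[gwe] — violates constraint (ii): syllable 1 onset /gw/ has 2 consonants (> 1) → illicit
Licit: [ni] → 1.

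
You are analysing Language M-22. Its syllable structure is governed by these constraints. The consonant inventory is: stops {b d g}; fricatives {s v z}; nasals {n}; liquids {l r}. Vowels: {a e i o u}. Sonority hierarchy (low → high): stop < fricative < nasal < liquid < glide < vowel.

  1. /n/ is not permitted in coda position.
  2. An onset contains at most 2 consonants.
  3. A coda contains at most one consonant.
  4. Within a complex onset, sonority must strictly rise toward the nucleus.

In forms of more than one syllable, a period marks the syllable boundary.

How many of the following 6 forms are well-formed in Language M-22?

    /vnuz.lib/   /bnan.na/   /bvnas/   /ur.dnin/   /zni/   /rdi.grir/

/vnuz.lib/ — σ1 onset /vn/ (2→3 rises), coda /z/ ok; σ2 onset /l/, coda /b/ ok → well-formed
/bnan.na/ — violates constraint 1: syllable 1 coda contains /n/ → ill-formed
/bvnas/ — violates constraint 2: syllable 1 onset /bvn/ has 3 consonants (> 2) → ill-formed
/ur.dnin/ — violates constraint 1: syllable 2 coda contains /n/ → ill-formed
/zni/ — σ1 onset /zn/ (2→3 rises), coda /∅/ ok → well-formed
/rdi.grir/ — violates constraint 4: syllable 1 onset /rd/: /r/ (liquid, 4) → /d/ (stop, 1) does not rise → ill-formed
Well-formed: /vnuz.lib/, /zni/ → 2.

2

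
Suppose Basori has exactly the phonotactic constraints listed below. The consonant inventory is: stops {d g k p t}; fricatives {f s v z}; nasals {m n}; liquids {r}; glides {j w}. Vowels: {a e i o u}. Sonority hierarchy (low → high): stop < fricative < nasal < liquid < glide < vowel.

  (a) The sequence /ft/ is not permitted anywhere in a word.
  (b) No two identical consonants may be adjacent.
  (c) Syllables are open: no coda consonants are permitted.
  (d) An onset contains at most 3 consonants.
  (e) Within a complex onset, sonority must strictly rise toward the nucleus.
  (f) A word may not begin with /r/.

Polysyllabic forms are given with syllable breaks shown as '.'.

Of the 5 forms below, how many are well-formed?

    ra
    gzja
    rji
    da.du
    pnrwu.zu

ra — violates constraint (f): word begins with /r/ → ill-formed
gzja — σ1 onset /gzj/ (1→2→5 rises), coda /∅/ ok → well-formed
rji — violates constraint (f): word begins with /r/ → ill-formed
da.du — σ1 onset /d/, coda /∅/ ok; σ2 onset /d/, coda /∅/ ok → well-formed
pnrwu.zu — violates constraint (d): syllable 1 onset /pnrw/ has 4 consonants (> 3) → ill-formed
Well-formed: gzja, da.du → 2.

2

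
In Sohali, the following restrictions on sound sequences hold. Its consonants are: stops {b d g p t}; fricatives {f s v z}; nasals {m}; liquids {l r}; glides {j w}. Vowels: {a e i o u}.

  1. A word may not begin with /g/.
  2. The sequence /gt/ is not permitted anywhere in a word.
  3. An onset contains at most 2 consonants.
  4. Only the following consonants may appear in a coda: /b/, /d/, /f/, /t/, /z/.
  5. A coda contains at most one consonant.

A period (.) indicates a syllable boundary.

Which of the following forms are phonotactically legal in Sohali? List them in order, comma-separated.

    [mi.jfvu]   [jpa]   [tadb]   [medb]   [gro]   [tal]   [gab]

[mi.jfvu] — violates constraint 3: syllable 2 onset /jfv/ has 3 consonants (> 2) → phonotactically illegal
[jpa] — σ1 onset /jp/ (2C), coda /∅/ ok → phonotactically legal
[tadb] — violates constraint 5: syllable 1 coda /db/ has 2 consonants (> 1) → phonotactically illegal
[medb] — violates constraint 5: syllable 1 coda /db/ has 2 consonants (> 1) → phonotactically illegal
[gro] — violates constraint 1: word begins with /g/ → phonotactically illegal
[tal] — violates constraint 4: syllable 1 coda contains /l/, which is not a licensed coda consonant → phonotactically illegal
[gab] — violates constraint 1: word begins with /g/ → phonotactically illegal

[jpa]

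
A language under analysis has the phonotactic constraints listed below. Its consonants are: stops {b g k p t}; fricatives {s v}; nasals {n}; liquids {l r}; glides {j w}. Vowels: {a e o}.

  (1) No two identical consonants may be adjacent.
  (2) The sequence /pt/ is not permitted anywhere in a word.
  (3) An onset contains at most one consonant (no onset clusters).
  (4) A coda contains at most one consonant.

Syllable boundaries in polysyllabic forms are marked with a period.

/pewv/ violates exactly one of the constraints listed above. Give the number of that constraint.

/pewv/: syllable 1 coda /wv/ has 2 consonants (> 1).
This is a violation of constraint 4: "A coda contains at most one consonant."
The remaining constraints (1, 2, 3) are satisfied.

4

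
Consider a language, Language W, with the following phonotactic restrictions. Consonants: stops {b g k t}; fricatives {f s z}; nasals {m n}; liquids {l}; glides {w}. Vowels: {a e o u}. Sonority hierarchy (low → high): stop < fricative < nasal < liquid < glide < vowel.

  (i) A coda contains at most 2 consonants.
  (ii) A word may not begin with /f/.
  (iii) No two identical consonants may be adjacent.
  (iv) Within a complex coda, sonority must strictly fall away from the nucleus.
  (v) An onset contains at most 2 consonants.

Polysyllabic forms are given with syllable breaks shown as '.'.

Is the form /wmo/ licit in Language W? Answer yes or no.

/wmo/ — σ1 onset /wm/ (2C), coda /∅/ ok → licit

yes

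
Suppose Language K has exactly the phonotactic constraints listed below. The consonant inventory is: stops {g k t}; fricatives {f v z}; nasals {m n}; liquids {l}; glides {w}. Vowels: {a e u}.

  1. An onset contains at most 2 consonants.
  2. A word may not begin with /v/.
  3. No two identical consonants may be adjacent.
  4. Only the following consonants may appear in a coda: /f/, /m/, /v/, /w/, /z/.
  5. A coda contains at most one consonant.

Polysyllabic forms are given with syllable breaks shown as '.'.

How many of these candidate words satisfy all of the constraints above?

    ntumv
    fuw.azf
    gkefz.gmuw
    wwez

ntumv — violates constraint 5: syllable 1 coda /mv/ has 2 consonants (> 1) → ill-formed
fuw.azf — violates constraint 5: syllable 2 coda /zf/ has 2 consonants (> 1) → ill-formed
gkefz.gmuw — violates constraint 5: syllable 1 coda /fz/ has 2 consonants (> 1) → ill-formed
wwez — violates constraint 3: adjacent identical consonants /ww/ → ill-formed
No form is well-formed → 0.

0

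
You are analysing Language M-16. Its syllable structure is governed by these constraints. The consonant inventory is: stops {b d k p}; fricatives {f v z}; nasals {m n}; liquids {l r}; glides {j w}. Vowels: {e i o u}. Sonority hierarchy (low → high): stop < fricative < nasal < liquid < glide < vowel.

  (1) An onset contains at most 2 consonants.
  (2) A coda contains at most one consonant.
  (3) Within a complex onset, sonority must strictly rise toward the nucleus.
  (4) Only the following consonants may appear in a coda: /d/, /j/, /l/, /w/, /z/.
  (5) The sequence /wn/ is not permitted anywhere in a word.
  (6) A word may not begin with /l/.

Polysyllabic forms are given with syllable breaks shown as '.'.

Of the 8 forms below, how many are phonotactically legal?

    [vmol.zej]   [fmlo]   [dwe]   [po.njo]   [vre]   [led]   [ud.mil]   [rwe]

[vmol.zej] — σ1 onset /vm/ (2→3 rises), coda /l/ ok; σ2 onset /z/, coda /j/ ok → phonotactically legal
[fmlo] — violates constraint 1: syllable 1 onset /fml/ has 3 consonants (> 2) → phonotactically illegal
[dwe] — σ1 onset /dw/ (1→5 rises), coda /∅/ ok → phonotactically legal
[po.njo] — σ1 onset /p/, coda /∅/ ok; σ2 onset /nj/ (3→5 rises), coda /∅/ ok → phonotactically legal
[vre] — σ1 onset /vr/ (2→4 rises), coda /∅/ ok → phonotactically legal
[led] — violates constraint 6: word begins with /l/ → phonotactically illegal
[ud.mil] — σ1 onset /∅/, coda /d/ ok; σ2 onset /m/, coda /l/ ok → phonotactically legal
[rwe] — σ1 onset /rw/ (4→5 rises), coda /∅/ ok → phonotactically legal
Phonotactically legal: [vmol.zej], [dwe], [po.njo], [vre], [ud.mil], [rwe] → 6.

6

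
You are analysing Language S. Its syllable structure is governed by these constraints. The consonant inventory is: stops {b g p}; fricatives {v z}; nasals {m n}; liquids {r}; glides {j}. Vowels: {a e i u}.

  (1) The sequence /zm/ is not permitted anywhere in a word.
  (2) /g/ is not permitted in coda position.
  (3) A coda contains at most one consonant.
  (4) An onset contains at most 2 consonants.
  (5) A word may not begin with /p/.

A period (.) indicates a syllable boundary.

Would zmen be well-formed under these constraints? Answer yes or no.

no

zmen — violates constraint 1: contains banned sequence /zm/ → ill-formed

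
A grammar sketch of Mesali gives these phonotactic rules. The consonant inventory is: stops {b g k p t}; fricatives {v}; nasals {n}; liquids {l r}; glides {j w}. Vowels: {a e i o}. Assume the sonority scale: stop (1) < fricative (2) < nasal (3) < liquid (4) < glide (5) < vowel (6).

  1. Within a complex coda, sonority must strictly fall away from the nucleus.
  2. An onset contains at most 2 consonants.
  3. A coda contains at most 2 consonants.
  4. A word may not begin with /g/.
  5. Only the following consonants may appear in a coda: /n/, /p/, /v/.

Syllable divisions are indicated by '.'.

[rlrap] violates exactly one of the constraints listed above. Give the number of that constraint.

[rlrap]: syllable 1 onset /rlr/ has 3 consonants (> 2).
This is a violation of constraint 2: "An onset contains at most 2 consonants."
The remaining constraints (1, 3, 4, 5) are satisfied.

2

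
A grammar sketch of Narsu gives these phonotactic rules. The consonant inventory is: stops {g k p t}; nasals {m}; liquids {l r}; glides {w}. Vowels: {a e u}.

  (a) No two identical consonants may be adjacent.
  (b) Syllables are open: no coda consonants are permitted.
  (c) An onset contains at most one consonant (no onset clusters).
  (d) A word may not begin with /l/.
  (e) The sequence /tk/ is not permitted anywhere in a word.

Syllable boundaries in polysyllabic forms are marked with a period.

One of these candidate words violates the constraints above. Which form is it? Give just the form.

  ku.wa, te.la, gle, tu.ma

gle

ku.wa — σ1 onset /k/, coda /∅/ ok; σ2 onset /w/, coda /∅/ ok → licit
te.la — σ1 onset /t/, coda /∅/ ok; σ2 onset /l/, coda /∅/ ok → licit
gle — violates constraint (c): syllable 1 onset /gl/ has 2 consonants (> 1) → illicit
tu.ma — σ1 onset /t/, coda /∅/ ok; σ2 onset /m/, coda /∅/ ok → licit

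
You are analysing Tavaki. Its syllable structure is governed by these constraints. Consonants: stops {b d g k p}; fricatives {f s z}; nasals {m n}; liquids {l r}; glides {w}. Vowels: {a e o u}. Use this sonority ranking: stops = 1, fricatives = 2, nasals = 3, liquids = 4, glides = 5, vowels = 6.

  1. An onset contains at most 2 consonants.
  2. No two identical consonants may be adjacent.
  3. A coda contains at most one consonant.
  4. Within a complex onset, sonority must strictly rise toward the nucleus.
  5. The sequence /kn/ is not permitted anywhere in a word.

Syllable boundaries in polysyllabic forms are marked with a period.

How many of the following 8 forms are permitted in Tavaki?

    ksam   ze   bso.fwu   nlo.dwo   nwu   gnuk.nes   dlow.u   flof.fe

ksam — σ1 onset /ks/ (1→2 rises), coda /m/ ok → permitted
ze — σ1 onset /z/, coda /∅/ ok → permitted
bso.fwu — σ1 onset /bs/ (1→2 rises), coda /∅/ ok; σ2 onset /fw/ (2→5 rises), coda /∅/ ok → permitted
nlo.dwo — σ1 onset /nl/ (3→4 rises), coda /∅/ ok; σ2 onset /dw/ (1→5 rises), coda /∅/ ok → permitted
nwu — σ1 onset /nw/ (3→5 rises), coda /∅/ ok → permitted
gnuk.nes — violates constraint 5: contains banned sequence /kn/ → not permitted
dlow.u — σ1 onset /dl/ (1→4 rises), coda /w/ ok; σ2 onset /∅/, coda /∅/ ok → permitted
flof.fe — violates constraint 2: adjacent identical consonants /ff/ → not permitted
Permitted: ksam, ze, bso.fwu, nlo.dwo, nwu, dlow.u → 6.

6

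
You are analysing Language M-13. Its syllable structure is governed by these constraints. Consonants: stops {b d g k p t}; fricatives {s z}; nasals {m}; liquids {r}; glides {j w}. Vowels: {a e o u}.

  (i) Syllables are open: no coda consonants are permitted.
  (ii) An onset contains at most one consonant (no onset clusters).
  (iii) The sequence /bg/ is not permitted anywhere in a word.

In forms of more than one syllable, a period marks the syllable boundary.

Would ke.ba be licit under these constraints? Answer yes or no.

yes

ke.ba — σ1 onset /k/, coda /∅/ ok; σ2 onset /b/, coda /∅/ ok → licit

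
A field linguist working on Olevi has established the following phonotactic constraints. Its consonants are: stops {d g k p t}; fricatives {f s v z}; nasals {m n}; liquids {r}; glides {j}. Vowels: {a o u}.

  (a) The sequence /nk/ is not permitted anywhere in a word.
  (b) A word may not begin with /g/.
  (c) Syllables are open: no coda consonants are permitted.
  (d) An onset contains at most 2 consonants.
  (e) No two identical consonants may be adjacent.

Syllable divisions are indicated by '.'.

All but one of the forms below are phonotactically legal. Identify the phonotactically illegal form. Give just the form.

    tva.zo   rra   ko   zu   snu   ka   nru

rra

tva.zo — σ1 onset /tv/ (2C), coda /∅/ ok; σ2 onset /z/, coda /∅/ ok → phonotactically legal
rra — violates constraint (e): adjacent identical consonants /rr/ → phonotactically illegal
ko — σ1 onset /k/, coda /∅/ ok → phonotactically legal
zu — σ1 onset /z/, coda /∅/ ok → phonotactically legal
snu — σ1 onset /sn/ (2C), coda /∅/ ok → phonotactically legal
ka — σ1 onset /k/, coda /∅/ ok → phonotactically legal
nru — σ1 onset /nr/ (2C), coda /∅/ ok → phonotactically legal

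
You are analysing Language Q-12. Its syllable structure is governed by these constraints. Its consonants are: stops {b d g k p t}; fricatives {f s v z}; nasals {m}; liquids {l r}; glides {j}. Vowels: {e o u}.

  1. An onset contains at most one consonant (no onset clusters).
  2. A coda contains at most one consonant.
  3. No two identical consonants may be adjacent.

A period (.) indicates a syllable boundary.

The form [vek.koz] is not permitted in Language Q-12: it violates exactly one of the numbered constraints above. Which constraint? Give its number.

[vek.koz]: adjacent identical consonants /kk/.
This is a violation of constraint 3: "No two identical consonants may be adjacent."
The remaining constraints (1, 2) are satisfied.

3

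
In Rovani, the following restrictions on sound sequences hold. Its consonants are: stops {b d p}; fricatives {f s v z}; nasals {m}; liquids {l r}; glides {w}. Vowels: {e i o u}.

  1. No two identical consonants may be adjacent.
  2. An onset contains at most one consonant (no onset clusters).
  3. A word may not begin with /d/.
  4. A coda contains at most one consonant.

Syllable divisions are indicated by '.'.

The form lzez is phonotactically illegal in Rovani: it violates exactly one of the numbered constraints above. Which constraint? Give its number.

2

lzez: syllable 1 onset /lz/ has 2 consonants (> 1).
This is a violation of constraint 2: "An onset contains at most one consonant (no onset clusters)."
The remaining constraints (1, 3, 4) are satisfied.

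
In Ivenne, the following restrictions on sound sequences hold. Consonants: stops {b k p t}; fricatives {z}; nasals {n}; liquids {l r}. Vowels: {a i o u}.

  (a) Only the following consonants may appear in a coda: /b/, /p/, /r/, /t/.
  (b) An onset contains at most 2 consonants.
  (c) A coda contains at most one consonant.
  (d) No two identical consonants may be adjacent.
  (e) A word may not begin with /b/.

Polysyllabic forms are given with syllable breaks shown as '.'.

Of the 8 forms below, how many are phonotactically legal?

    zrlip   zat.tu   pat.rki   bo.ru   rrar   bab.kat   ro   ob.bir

2

zrlip — violates constraint (b): syllable 1 onset /zrl/ has 3 consonants (> 2) → phonotactically illegal
zat.tu — violates constraint (d): adjacent identical consonants /tt/ → phonotactically illegal
pat.rki — σ1 onset /p/, coda /t/ ok; σ2 onset /rk/ (2C), coda /∅/ ok → phonotactically legal
bo.ru — violates constraint (e): word begins with /b/ → phonotactically illegal
rrar — violates constraint (d): adjacent identical consonants /rr/ → phonotactically illegal
bab.kat — violates constraint (e): word begins with /b/ → phonotactically illegal
ro — σ1 onset /r/, coda /∅/ ok → phonotactically legal
ob.bir — violates constraint (d): adjacent identical consonants /bb/ → phonotactically illegal
Phonotactically legal: pat.rki, ro → 2.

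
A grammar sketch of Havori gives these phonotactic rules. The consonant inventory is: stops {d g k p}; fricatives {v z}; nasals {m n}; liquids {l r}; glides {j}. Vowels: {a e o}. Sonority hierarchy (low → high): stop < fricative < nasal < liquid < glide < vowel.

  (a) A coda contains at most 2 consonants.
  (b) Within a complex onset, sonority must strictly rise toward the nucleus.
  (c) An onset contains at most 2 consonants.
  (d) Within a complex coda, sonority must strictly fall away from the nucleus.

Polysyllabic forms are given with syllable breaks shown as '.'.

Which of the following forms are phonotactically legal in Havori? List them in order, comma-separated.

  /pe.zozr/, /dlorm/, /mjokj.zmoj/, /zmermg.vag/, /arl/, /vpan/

/pe.zozr/ — violates constraint (d): syllable 2 coda /zr/: /z/ (fricative, 2) → /r/ (liquid, 4) does not fall → phonotactically illegal
/dlorm/ — σ1 onset /dl/ (1→4 rises), coda /rm/ (4→3 falls) ok → phonotactically legal
/mjokj.zmoj/ — violates constraint (d): syllable 1 coda /kj/: /k/ (stop, 1) → /j/ (glide, 5) does not fall → phonotactically illegal
/zmermg.vag/ — violates constraint (a): syllable 1 coda /rmg/ has 3 consonants (> 2) → phonotactically illegal
/arl/ — violates constraint (d): syllable 1 coda /rl/: /r/ (liquid, 4) → /l/ (liquid, 4) does not fall → phonotactically illegal
/vpan/ — violates constraint (b): syllable 1 onset /vp/: /v/ (fricative, 2) → /p/ (stop, 1) does not rise → phonotactically illegal

/dlorm/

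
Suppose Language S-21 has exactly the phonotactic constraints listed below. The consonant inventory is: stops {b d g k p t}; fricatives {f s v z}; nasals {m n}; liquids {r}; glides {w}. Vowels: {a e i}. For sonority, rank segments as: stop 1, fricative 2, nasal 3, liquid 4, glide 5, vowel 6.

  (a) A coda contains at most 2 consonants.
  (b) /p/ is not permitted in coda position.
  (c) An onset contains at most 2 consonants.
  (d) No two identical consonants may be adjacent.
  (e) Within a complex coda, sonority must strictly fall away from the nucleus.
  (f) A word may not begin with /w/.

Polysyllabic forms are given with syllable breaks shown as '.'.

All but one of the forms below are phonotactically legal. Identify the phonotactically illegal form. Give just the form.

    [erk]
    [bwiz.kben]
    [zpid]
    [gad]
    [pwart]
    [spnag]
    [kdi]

[erk] — σ1 onset /∅/, coda /rk/ (4→1 falls) ok → phonotactically legal
[bwiz.kben] — σ1 onset /bw/ (2C), coda /z/ ok; σ2 onset /kb/ (2C), coda /n/ ok → phonotactically legal
[zpid] — σ1 onset /zp/ (2C), coda /d/ ok → phonotactically legal
[gad] — σ1 onset /g/, coda /d/ ok → phonotactically legal
[pwart] — σ1 onset /pw/ (2C), coda /rt/ (4→1 falls) ok → phonotactically legal
[spnag] — violates constraint (c): syllable 1 onset /spn/ has 3 consonants (> 2) → phonotactically illegal
[kdi] — σ1 onset /kd/ (2C), coda /∅/ ok → phonotactically legal

[spnag]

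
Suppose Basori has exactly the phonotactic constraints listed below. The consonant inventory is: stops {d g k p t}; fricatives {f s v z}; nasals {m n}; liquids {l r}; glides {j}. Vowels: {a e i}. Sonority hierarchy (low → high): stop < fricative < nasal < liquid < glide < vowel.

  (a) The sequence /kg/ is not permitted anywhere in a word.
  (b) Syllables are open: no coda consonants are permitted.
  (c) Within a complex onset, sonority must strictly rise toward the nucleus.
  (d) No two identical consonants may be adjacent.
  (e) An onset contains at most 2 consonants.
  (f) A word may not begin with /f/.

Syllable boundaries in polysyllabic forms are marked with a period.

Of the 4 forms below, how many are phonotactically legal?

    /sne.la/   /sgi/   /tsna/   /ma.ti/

/sne.la/ — σ1 onset /sn/ (2→3 rises), coda /∅/ ok; σ2 onset /l/, coda /∅/ ok → phonotactically legal
/sgi/ — violates constraint (c): syllable 1 onset /sg/: /s/ (fricative, 2) → /g/ (stop, 1) does not rise → phonotactically illegal
/tsna/ — violates constraint (e): syllable 1 onset /tsn/ has 3 consonants (> 2) → phonotactically illegal
/ma.ti/ — σ1 onset /m/, coda /∅/ ok; σ2 onset /t/, coda /∅/ ok → phonotactically legal
Phonotactically legal: /sne.la/, /ma.ti/ → 2.

2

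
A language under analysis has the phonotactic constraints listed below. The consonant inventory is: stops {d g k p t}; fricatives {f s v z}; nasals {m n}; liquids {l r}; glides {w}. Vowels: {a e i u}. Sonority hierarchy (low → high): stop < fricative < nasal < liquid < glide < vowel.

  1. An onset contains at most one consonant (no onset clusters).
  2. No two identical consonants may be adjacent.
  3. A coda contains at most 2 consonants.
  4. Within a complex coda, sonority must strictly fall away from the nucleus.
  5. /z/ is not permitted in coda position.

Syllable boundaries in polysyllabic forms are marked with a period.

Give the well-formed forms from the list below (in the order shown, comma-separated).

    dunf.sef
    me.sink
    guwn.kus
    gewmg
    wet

dunf.sef — σ1 onset /d/, coda /nf/ (3→2 falls) ok; σ2 onset /s/, coda /f/ ok → well-formed
me.sink — σ1 onset /m/, coda /∅/ ok; σ2 onset /s/, coda /nk/ (3→1 falls) ok → well-formed
guwn.kus — σ1 onset /g/, coda /wn/ (5→3 falls) ok; σ2 onset /k/, coda /s/ ok → well-formed
gewmg — violates constraint 3: syllable 1 coda /wmg/ has 3 consonants (> 2) → ill-formed
wet — σ1 onset /w/, coda /t/ ok → well-formed

dunf.sef, me.sink, guwn.kus, wet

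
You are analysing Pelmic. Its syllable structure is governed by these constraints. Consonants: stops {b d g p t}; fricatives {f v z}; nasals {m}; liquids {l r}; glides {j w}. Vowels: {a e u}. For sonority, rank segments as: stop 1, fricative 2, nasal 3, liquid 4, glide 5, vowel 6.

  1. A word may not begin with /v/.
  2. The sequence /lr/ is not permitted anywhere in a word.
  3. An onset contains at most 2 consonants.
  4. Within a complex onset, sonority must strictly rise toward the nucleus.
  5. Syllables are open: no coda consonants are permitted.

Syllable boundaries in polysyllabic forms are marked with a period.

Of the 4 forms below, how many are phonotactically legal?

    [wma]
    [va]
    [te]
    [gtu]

[wma] — violates constraint 4: syllable 1 onset /wm/: /w/ (glide, 5) → /m/ (nasal, 3) does not rise → phonotactically illegal
[va] — violates constraint 1: word begins with /v/ → phonotactically illegal
[te] — σ1 onset /t/, coda /∅/ ok → phonotactically legal
[gtu] — violates constraint 4: syllable 1 onset /gt/: /g/ (stop, 1) → /t/ (stop, 1) does not rise → phonotactically illegal
Phonotactically legal: [te] → 1.

1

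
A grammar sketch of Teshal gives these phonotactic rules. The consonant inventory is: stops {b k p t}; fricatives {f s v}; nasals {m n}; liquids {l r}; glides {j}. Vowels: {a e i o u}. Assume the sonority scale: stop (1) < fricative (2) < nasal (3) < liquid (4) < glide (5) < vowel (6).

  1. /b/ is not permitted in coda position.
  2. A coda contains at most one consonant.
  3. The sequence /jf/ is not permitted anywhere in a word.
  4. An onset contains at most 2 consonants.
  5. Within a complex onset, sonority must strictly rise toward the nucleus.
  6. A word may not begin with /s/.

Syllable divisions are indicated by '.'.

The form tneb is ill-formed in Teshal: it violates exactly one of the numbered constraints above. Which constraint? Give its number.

tneb: syllable 1 coda contains /b/.
This is a violation of constraint 1: "/b/ is not permitted in coda position."
The remaining constraints (2, 3, 4, 5, 6) are satisfied.

1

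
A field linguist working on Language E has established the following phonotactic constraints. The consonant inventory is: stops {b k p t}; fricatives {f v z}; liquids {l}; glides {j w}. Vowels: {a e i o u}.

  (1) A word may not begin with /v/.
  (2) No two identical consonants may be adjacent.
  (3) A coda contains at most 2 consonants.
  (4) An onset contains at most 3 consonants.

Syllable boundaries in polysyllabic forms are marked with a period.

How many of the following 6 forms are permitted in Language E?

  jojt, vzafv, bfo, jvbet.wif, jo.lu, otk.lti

jojt — σ1 onset /j/, coda /jt/ (2C) ok → permitted
vzafv — violates constraint 1: word begins with /v/ → not permitted
bfo — σ1 onset /bf/ (2C), coda /∅/ ok → permitted
jvbet.wif — σ1 onset /jvb/ (3C), coda /t/ ok; σ2 onset /w/, coda /f/ ok → permitted
jo.lu — σ1 onset /j/, coda /∅/ ok; σ2 onset /l/, coda /∅/ ok → permitted
otk.lti — σ1 onset /∅/, coda /tk/ (2C) ok; σ2 onset /lt/ (2C), coda /∅/ ok → permitted
Permitted: jojt, bfo, jvbet.wif, jo.lu, otk.lti → 5.

5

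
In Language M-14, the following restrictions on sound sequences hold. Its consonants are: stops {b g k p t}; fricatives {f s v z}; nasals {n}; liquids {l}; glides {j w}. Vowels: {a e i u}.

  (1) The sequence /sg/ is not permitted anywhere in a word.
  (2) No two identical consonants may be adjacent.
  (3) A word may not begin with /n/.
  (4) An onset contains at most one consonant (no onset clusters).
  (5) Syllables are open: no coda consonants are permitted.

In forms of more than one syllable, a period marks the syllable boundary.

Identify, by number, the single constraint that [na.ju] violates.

3

[na.ju]: word begins with /n/.
This is a violation of constraint 3: "A word may not begin with /n/."
The remaining constraints (1, 2, 4, 5) are satisfied.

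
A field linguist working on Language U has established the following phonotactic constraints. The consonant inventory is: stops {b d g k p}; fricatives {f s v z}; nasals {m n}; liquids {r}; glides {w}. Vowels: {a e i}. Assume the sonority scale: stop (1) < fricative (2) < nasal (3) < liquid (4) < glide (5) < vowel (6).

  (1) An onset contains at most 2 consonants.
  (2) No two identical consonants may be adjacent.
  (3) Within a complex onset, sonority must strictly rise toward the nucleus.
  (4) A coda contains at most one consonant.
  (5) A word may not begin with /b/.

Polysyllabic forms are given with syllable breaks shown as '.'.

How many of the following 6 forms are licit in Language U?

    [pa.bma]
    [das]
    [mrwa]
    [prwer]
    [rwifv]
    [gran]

3

[pa.bma] — σ1 onset /p/, coda /∅/ ok; σ2 onset /bm/ (1→3 rises), coda /∅/ ok → licit
[das] — σ1 onset /d/, coda /s/ ok → licit
[mrwa] — violates constraint 1: syllable 1 onset /mrw/ has 3 consonants (> 2) → illicit
[prwer] — violates constraint 1: syllable 1 onset /prw/ has 3 consonants (> 2) → illicit
[rwifv] — violates constraint 4: syllable 1 coda /fv/ has 2 consonants (> 1) → illicit
[gran] — σ1 onset /gr/ (1→4 rises), coda /n/ ok → licit
Licit: [pa.bma], [das], [gran] → 3.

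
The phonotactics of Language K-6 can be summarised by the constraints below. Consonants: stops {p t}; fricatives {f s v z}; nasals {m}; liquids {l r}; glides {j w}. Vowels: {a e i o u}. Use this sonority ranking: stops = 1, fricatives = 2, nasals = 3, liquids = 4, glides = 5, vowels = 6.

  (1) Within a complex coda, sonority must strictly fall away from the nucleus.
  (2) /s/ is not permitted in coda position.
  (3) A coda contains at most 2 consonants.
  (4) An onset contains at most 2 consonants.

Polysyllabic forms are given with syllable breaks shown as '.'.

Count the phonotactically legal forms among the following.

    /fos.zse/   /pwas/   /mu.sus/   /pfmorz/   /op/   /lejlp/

/fos.zse/ — violates constraint 2: syllable 1 coda contains /s/ → phonotactically illegal
/pwas/ — violates constraint 2: syllable 1 coda contains /s/ → phonotactically illegal
/mu.sus/ — violates constraint 2: syllable 2 coda contains /s/ → phonotactically illegal
/pfmorz/ — violates constraint 4: syllable 1 onset /pfm/ has 3 consonants (> 2) → phonotactically illegal
/op/ — σ1 onset /∅/, coda /p/ ok → phonotactically legal
/lejlp/ — violates constraint 3: syllable 1 coda /jlp/ has 3 consonants (> 2) → phonotactically illegal
Phonotactically legal: /op/ → 1.

1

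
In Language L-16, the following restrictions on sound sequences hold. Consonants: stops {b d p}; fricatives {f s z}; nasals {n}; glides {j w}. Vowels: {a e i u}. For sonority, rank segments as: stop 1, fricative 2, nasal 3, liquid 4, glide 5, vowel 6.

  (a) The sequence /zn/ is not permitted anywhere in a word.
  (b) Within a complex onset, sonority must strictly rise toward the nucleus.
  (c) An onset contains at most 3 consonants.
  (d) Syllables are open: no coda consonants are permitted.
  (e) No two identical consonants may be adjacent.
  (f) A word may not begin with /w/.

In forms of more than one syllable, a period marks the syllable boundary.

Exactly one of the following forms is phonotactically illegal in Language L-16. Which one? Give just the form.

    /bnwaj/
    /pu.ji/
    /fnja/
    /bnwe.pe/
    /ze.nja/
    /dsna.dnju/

/bnwaj/

/bnwaj/ — violates constraint (d): syllable 1 coda /j/ has 1 consonant (> 0) → phonotactically illegal
/pu.ji/ — σ1 onset /p/, coda /∅/ ok; σ2 onset /j/, coda /∅/ ok → phonotactically legal
/fnja/ — σ1 onset /fnj/ (2→3→5 rises), coda /∅/ ok → phonotactically legal
/bnwe.pe/ — σ1 onset /bnw/ (1→3→5 rises), coda /∅/ ok; σ2 onset /p/, coda /∅/ ok → phonotactically legal
/ze.nja/ — σ1 onset /z/, coda /∅/ ok; σ2 onset /nj/ (3→5 rises), coda /∅/ ok → phonotactically legal
/dsna.dnju/ — σ1 onset /dsn/ (1→2→3 rises), coda /∅/ ok; σ2 onset /dnj/ (1→3→5 rises), coda /∅/ ok → phonotactically legal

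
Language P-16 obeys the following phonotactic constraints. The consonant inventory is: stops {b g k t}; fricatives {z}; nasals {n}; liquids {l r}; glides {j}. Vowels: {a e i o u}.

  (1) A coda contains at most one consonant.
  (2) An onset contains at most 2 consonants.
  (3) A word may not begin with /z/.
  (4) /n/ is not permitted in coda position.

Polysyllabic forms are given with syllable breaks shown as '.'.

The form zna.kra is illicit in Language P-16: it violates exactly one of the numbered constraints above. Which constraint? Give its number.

3

zna.kra: word begins with /z/.
This is a violation of constraint 3: "A word may not begin with /z/."
The remaining constraints (1, 2, 4) are satisfied.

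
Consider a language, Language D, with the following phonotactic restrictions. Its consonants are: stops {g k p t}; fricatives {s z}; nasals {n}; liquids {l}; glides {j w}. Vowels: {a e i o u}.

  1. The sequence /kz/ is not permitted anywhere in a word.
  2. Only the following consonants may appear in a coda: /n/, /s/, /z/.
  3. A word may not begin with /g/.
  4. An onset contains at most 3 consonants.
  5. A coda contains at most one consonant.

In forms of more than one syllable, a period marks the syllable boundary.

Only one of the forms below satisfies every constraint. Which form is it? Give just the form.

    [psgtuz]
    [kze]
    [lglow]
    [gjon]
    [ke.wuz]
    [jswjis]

[psgtuz] — violates constraint 4: syllable 1 onset /psgt/ has 4 consonants (> 3) → phonotactically illegal
[kze] — violates constraint 1: contains banned sequence /kz/ → phonotactically illegal
[lglow] — violates constraint 2: syllable 1 coda contains /w/, which is not a licensed coda consonant → phonotactically illegal
[gjon] — violates constraint 3: word begins with /g/ → phonotactically illegal
[ke.wuz] — σ1 onset /k/, coda /∅/ ok; σ2 onset /w/, coda /z/ ok → phonotactically legal
[jswjis] — violates constraint 4: syllable 1 onset /jswj/ has 4 consonants (> 3) → phonotactically illegal

[ke.wuz]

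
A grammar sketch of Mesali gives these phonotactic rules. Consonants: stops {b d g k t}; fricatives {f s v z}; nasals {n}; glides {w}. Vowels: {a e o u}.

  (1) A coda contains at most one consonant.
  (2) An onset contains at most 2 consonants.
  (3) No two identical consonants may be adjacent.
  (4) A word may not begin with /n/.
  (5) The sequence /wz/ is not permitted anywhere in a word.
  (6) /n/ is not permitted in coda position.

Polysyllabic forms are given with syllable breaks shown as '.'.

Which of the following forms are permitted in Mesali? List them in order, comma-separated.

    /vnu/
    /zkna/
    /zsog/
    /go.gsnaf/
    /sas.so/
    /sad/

/vnu/, /zsog/, /sad/

/vnu/ — σ1 onset /vn/ (2C), coda /∅/ ok → permitted
/zkna/ — violates constraint 2: syllable 1 onset /zkn/ has 3 consonants (> 2) → not permitted
/zsog/ — σ1 onset /zs/ (2C), coda /g/ ok → permitted
/go.gsnaf/ — violates constraint 2: syllable 2 onset /gsn/ has 3 consonants (> 2) → not permitted
/sas.so/ — violates constraint 3: adjacent identical consonants /ss/ → not permitted
/sad/ — σ1 onset /s/, coda /d/ ok → permitted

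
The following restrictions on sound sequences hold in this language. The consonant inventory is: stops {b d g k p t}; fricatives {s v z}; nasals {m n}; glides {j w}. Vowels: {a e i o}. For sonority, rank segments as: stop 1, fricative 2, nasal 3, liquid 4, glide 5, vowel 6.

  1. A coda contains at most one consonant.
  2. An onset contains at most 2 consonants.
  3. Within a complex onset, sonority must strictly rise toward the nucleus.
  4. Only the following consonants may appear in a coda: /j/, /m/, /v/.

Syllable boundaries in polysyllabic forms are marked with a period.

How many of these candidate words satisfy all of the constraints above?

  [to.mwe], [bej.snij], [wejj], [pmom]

3

[to.mwe] — σ1 onset /t/, coda /∅/ ok; σ2 onset /mw/ (3→5 rises), coda /∅/ ok → phonotactically legal
[bej.snij] — σ1 onset /b/, coda /j/ ok; σ2 onset /sn/ (2→3 rises), coda /j/ ok → phonotactically legal
[wejj] — violates constraint 1: syllable 1 coda /jj/ has 2 consonants (> 1) → phonotactically illegal
[pmom] — σ1 onset /pm/ (1→3 rises), coda /m/ ok → phonotactically legal
Phonotactically legal: [to.mwe], [bej.snij], [pmom] → 3.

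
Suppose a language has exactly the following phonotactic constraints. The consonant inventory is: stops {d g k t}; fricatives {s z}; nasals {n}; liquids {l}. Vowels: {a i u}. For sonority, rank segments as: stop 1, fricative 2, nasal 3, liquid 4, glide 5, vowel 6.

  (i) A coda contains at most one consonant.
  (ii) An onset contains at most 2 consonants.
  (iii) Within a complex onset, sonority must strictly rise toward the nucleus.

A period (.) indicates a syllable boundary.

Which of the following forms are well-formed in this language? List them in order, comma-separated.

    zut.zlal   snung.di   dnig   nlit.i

zut.zlal — σ1 onset /z/, coda /t/ ok; σ2 onset /zl/ (2→4 rises), coda /l/ ok → well-formed
snung.di — violates constraint (i): syllable 1 coda /ng/ has 2 consonants (> 1) → ill-formed
dnig — σ1 onset /dn/ (1→3 rises), coda /g/ ok → well-formed
nlit.i — σ1 onset /nl/ (3→4 rises), coda /t/ ok; σ2 onset /∅/, coda /∅/ ok → well-formed

zut.zlal, dnig, nlit.i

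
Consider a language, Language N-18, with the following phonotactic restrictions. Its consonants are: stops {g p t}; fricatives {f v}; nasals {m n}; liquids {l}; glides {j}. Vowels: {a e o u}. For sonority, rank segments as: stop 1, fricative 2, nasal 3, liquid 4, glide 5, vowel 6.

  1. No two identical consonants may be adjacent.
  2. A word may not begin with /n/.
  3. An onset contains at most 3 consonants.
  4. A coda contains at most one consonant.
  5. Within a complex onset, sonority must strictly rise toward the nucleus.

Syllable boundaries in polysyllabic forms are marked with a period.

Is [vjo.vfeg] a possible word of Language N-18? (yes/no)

[vjo.vfeg] — violates constraint 5: syllable 2 onset /vf/: /v/ (fricative, 2) → /f/ (fricative, 2) does not rise → phonotactically illegal

no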